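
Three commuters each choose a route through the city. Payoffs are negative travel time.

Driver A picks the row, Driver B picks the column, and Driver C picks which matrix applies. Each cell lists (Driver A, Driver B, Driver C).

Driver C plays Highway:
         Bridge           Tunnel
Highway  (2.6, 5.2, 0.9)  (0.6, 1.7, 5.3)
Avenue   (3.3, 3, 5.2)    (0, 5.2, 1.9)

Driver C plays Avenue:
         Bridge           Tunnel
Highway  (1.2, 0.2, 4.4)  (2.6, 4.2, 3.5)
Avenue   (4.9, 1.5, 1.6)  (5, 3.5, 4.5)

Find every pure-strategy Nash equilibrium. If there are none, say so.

The unique pure-strategy Nash equilibrium is (Avenue, Tunnel, Avenue).

Driver A against (Bridge, Highway): payoffs 2.6, 3.3 → best response Avenue.
Driver A against (Bridge, Avenue): payoffs 1.2, 4.9 → best response Avenue.
Driver A against (Tunnel, Highway): payoffs 0.6, 0 → best response Highway.
Driver A against (Tunnel, Avenue): payoffs 2.6, 5 → best response Avenue.
Driver B against (Highway, Highway): payoffs 5.2, 1.7 → best response Bridge.
Driver B against (Highway, Avenue): payoffs 0.2, 4.2 → best response Tunnel.
Driver B against (Avenue, Highway): payoffs 3, 5.2 → best response Tunnel.
Driver B against (Avenue, Avenue): payoffs 1.5, 3.5 → best response Tunnel.
Driver C against (Highway, Bridge): payoffs 0.9, 4.4 → best response Avenue.
Driver C against (Highway, Tunnel): payoffs 5.3, 3.5 → best response Highway.
Driver C against (Avenue, Bridge): payoffs 5.2, 1.6 → best response Highway.
Driver C against (Avenue, Tunnel): payoffs 1.9, 4.5 → best response Avenue.
Mutual best responses: (Avenue, Tunnel, Avenue).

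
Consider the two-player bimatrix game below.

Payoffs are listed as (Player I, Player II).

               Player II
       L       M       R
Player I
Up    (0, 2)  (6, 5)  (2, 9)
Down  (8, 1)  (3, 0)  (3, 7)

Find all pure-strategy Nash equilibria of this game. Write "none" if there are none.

The unique pure-strategy Nash equilibrium is (Down, R).

Player I against L: payoffs 0, 8 → best response Down.
Player I against M: payoffs 6, 3 → best response Up.
Player I against R: payoffs 2, 3 → best response Down.
Player II against Up: payoffs 2, 5, 9 → best response R.
Player II against Down: payoffs 1, 0, 7 → best response R.
Mutual best responses: (Down, R).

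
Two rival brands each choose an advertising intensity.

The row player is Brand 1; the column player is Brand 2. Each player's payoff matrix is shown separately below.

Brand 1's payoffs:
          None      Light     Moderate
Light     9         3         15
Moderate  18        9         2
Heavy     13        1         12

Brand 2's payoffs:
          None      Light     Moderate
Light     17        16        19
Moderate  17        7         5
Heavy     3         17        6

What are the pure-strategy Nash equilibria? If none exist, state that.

Pure-strategy Nash equilibria: (Light, Moderate) and (Moderate, None)

Brand 1 against None: payoffs 9, 18, 13 → best response Moderate.
Brand 1 against Light: payoffs 3, 9, 1 → best response Moderate.
Brand 1 against Moderate: payoffs 15, 2, 12 → best response Light.
Brand 2 against Light: payoffs 17, 16, 19 → best response Moderate.
Brand 2 against Moderate: payoffs 17, 7, 5 → best response None.
Brand 2 against Heavy: payoffs 3, 17, 6 → best response Light.
Mutual best responses: (Light, Moderate); (Moderate, None).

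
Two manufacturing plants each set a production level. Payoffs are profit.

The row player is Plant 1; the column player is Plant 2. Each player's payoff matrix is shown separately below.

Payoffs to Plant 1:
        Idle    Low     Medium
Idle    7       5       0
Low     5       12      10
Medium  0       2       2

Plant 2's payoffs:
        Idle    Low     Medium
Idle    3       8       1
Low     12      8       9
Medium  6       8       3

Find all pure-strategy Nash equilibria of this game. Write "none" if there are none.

none

Plant 1 against Idle: payoffs 7, 5, 0 → best response Idle.
Plant 1 against Low: payoffs 5, 12, 2 → best response Low.
Plant 1 against Medium: payoffs 0, 10, 2 → best response Low.
Plant 2 against Idle: payoffs 3, 8, 1 → best response Low.
Plant 2 against Low: payoffs 12, 8, 9 → best response Idle.
Plant 2 against Medium: payoffs 6, 8, 3 → best response Low.
No profile is a mutual best response for all players.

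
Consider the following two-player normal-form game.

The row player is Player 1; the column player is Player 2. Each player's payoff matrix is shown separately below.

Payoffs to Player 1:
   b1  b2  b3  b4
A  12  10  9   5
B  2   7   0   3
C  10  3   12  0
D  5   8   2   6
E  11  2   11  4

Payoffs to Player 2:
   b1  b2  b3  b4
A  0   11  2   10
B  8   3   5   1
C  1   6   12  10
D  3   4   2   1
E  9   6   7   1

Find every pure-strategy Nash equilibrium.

(A, b2), (C, b3)

(A, b1): Player 2 can switch to b2 (0 → 11). Not NE.
(A, b2): Player 1 gets 10, best alternative 8; Player 2 gets 11, best alternative 10. No profitable deviation — NE.
(A, b3): Player 1 can switch to C (9 → 12). Not NE.
(A, b4): Player 1 can switch to D (5 → 6). Not NE.
(B, b1): Player 1 can switch to A (2 → 12). Not NE.
(B, b2): Player 1 can switch to A (7 → 10). Not NE.
(B, b3): Player 1 can switch to A (0 → 9). Not NE.
(B, b4): Player 1 can switch to A (3 → 5). Not NE.
(C, b1): Player 1 can switch to A (10 → 12). Not NE.
(C, b3): Player 1 gets 12, best alternative 11; Player 2 gets 12, best alternative 10. No profitable deviation — NE.
(The remaining 10 profiles each have a profitable deviation by the same check.)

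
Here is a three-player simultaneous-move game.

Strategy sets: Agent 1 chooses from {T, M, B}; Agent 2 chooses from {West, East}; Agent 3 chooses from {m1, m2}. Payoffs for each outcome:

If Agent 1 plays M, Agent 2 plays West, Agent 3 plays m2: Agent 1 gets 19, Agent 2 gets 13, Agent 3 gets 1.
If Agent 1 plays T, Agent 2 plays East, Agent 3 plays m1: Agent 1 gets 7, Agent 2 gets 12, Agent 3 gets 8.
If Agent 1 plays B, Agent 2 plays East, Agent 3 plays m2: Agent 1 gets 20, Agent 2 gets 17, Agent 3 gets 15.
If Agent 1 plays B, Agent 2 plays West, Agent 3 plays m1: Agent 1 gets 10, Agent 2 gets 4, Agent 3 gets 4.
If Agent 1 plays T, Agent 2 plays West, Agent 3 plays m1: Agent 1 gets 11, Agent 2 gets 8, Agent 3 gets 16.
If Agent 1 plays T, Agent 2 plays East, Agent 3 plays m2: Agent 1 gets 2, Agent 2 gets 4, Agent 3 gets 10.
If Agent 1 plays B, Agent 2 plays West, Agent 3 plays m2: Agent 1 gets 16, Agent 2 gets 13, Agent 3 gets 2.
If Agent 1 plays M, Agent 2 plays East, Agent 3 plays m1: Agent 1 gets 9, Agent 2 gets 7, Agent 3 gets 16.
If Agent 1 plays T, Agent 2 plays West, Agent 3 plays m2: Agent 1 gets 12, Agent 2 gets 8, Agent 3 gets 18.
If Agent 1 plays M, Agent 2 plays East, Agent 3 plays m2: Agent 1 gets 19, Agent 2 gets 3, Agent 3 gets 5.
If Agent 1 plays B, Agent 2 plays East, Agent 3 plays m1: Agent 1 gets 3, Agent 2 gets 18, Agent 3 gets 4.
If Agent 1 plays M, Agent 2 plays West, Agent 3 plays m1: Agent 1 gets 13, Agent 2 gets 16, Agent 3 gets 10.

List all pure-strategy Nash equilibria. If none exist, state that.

Agent 1 against (West, m1): payoffs 11, 13, 10 → best response M.
Agent 1 against (West, m2): payoffs 12, 19, 16 → best response M.
Agent 1 against (East, m1): payoffs 7, 9, 3 → best response M.
Agent 1 against (East, m2): payoffs 2, 19, 20 → best response B.
Agent 2 against (T, m1): payoffs 8, 12 → best response East.
Agent 2 against (T, m2): payoffs 8, 4 → best response West.
Agent 2 against (M, m1): payoffs 16, 7 → best response West.
Agent 2 against (M, m2): payoffs 13, 3 → best response West.
Agent 2 against (B, m1): payoffs 4, 18 → best response East.
Agent 2 against (B, m2): payoffs 13, 17 → best response East.
Agent 3 against (T, West): payoffs 16, 18 → best response m2.
Agent 3 against (T, East): payoffs 8, 10 → best response m2.
Agent 3 against (M, West): payoffs 10, 1 → best response m1.
Agent 3 against (M, East): payoffs 16, 5 → best response m1.
Agent 3 against (B, West): payoffs 4, 2 → best response m1.
Agent 3 against (B, East): payoffs 4, 15 → best response m2.
Mutual best responses: (M, West, m1); (B, East, m2).

(M, West, m1), (B, East, m2)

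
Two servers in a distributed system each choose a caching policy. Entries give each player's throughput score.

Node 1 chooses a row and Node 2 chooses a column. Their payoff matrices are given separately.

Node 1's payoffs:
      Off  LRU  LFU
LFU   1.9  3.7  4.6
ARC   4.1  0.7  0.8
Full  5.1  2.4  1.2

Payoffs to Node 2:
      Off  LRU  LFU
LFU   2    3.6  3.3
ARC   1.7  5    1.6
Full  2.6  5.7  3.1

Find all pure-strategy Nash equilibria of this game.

Node 1 against Off: payoffs 1.9, 4.1, 5.1 → best response Full.
Node 1 against LRU: payoffs 3.7, 0.7, 2.4 → best response LFU.
Node 1 against LFU: payoffs 4.6, 0.8, 1.2 → best response LFU.
Node 2 against LFU: payoffs 2, 3.6, 3.3 → best response LRU.
Node 2 against ARC: payoffs 1.7, 5, 1.6 → best response LRU.
Node 2 against Full: payoffs 2.6, 5.7, 3.1 → best response LRU.
Mutual best responses: (LFU, LRU).

Pure NE: (LFU, LRU)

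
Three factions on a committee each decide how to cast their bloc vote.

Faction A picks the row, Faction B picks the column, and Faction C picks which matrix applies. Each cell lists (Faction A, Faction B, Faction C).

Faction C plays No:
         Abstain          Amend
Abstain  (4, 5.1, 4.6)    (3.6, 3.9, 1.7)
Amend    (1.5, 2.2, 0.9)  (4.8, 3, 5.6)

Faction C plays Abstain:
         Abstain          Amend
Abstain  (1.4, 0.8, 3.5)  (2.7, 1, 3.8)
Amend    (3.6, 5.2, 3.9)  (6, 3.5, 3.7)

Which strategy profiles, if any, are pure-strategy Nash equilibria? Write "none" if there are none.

(Abstain, Abstain, No); (Amend, Abstain, Abstain); (Amend, Amend, No)

Faction A against (Abstain, No): payoffs 4, 1.5 → best response Abstain.
Faction A against (Abstain, Abstain): payoffs 1.4, 3.6 → best response Amend.
Faction A against (Amend, No): payoffs 3.6, 4.8 → best response Amend.
Faction A against (Amend, Abstain): payoffs 2.7, 6 → best response Amend.
Faction B against (Abstain, No): payoffs 5.1, 3.9 → best response Abstain.
Faction B against (Abstain, Abstain): payoffs 0.8, 1 → best response Amend.
Faction B against (Amend, No): payoffs 2.2, 3 → best response Amend.
Faction B against (Amend, Abstain): payoffs 5.2, 3.5 → best response Abstain.
Faction C against (Abstain, Abstain): payoffs 4.6, 3.5 → best response No.
Faction C against (Abstain, Amend): payoffs 1.7, 3.8 → best response Abstain.
Faction C against (Amend, Abstain): payoffs 0.9, 3.9 → best response Abstain.
Faction C against (Amend, Amend): payoffs 5.6, 3.7 → best response No.
Mutual best responses: (Abstain, Abstain, No); (Amend, Abstain, Abstain); (Amend, Amend, No).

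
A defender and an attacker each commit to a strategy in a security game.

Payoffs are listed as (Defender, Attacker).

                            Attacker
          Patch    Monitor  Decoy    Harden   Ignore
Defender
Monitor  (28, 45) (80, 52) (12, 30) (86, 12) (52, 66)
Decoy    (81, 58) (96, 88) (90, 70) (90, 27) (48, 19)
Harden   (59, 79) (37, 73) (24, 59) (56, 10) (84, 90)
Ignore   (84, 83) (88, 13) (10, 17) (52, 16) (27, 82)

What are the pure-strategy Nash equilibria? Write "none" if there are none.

Pure-strategy Nash equilibria: (Decoy, Monitor), (Harden, Ignore), (Ignore, Patch)

Defender against Patch: payoffs 28, 81, 59, 84 → best response Ignore.
Defender against Monitor: payoffs 80, 96, 37, 88 → best response Decoy.
Defender against Decoy: payoffs 12, 90, 24, 10 → best response Decoy.
Defender against Harden: payoffs 86, 90, 56, 52 → best response Decoy.
Defender against Ignore: payoffs 52, 48, 84, 27 → best response Harden.
Attacker against Monitor: payoffs 45, 52, 30, 12, 66 → best response Ignore.
Attacker against Decoy: payoffs 58, 88, 70, 27, 19 → best response Monitor.
Attacker against Harden: payoffs 79, 73, 59, 10, 90 → best response Ignore.
Attacker against Ignore: payoffs 83, 13, 17, 16, 82 → best response Patch.
Mutual best responses: (Decoy, Monitor); (Harden, Ignore); (Ignore, Patch).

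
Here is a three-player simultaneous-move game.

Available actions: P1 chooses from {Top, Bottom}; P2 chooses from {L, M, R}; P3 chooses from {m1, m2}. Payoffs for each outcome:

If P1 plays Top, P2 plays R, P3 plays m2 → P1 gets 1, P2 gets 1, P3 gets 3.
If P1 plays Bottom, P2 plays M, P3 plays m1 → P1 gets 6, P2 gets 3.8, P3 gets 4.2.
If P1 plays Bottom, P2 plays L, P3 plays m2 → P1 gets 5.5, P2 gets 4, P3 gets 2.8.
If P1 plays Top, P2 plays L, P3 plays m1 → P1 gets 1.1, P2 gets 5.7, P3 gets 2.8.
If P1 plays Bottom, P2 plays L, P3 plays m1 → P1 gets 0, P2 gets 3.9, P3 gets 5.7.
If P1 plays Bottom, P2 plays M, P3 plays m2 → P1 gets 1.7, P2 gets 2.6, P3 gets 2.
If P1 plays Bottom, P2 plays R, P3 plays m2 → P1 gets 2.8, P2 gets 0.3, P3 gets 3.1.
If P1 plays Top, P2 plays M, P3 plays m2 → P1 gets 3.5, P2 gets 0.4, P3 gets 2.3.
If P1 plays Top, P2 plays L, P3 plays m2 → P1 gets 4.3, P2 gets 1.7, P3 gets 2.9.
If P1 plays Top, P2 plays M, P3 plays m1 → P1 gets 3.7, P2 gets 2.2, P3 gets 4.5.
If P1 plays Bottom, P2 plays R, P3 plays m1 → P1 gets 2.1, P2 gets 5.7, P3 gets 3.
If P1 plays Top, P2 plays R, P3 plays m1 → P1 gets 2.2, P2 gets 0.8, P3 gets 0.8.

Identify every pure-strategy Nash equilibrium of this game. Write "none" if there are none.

No pure-strategy Nash equilibrium.

(Top, L, m1): P3 can switch to m2 (2.8 → 2.9). Not NE.
(Top, L, m2): P1 can switch to Bottom (4.3 → 5.5). Not NE.
(Top, M, m1): P1 can switch to Bottom (3.7 → 6). Not NE.
(Top, M, m2): P2 can switch to L (0.4 → 1.7). Not NE.
(Top, R, m1): P2 can switch to L (0.8 → 5.7). Not NE.
(Top, R, m2): P1 can switch to Bottom (1 → 2.8). Not NE.
(Bottom, L, m1): P1 can switch to Top (0 → 1.1). Not NE.
(Bottom, L, m2): P3 can switch to m1 (2.8 → 5.7). Not NE.
(Bottom, M, m1): P2 can switch to L (3.8 → 3.9). Not NE.
(Bottom, M, m2): P1 can switch to Top (1.7 → 3.5). Not NE.
(The remaining 2 profiles each have a profitable deviation by the same check.)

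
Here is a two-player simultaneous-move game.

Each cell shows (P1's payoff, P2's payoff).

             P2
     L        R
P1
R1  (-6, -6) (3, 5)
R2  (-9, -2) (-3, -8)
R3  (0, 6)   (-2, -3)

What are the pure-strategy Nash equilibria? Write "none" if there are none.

(R1, R) and (R3, L)

P1 against L: payoffs -6, -9, 0 → best response R3.
P1 against R: payoffs 3, -3, -2 → best response R1.
P2 against R1: payoffs -6, 5 → best response R.
P2 against R2: payoffs -2, -8 → best response L.
P2 against R3: payoffs 6, -3 → best response L.
Mutual best responses: (R1, R); (R3, L).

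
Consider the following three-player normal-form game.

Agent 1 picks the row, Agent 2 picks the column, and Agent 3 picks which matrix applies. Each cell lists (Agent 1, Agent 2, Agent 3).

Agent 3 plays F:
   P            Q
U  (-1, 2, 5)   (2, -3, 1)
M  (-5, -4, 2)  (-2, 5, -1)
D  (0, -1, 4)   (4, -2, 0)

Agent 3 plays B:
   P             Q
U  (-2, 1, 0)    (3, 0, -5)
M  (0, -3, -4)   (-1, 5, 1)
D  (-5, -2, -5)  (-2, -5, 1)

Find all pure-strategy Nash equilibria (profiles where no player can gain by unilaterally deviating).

The unique pure-strategy Nash equilibrium is (D, P, F).

Check each profile: it is a Nash equilibrium iff no player can strictly gain by switching unilaterally.
(U, P, F): Agent 1 can switch to D (-1 → 0). Not NE.
(U, P, B): Agent 1 can switch to M (-2 → 0). Not NE.
(U, Q, F): Agent 1 can switch to D (2 → 4). Not NE.
(U, Q, B): Agent 2 can switch to P (0 → 1). Not NE.
(M, P, F): Agent 1 can switch to U (-5 → -1). Not NE.
(M, P, B): Agent 2 can switch to Q (-3 → 5). Not NE.
(M, Q, F): Agent 1 can switch to U (-2 → 2). Not NE.
(M, Q, B): Agent 1 can switch to U (-1 → 3). Not NE.
(D, P, F): Agent 1 gets 0, best alternative -1; Agent 2 gets -1, best alternative -2; Agent 3 gets 4, best alternative -5. No profitable deviation — NE.
(D, P, B): Agent 1 can switch to U (-5 → -2). Not NE.
(D, Q, F): Agent 2 can switch to P (-2 → -1). Not NE.
(The remaining 1 profile has a profitable deviation by the same check.)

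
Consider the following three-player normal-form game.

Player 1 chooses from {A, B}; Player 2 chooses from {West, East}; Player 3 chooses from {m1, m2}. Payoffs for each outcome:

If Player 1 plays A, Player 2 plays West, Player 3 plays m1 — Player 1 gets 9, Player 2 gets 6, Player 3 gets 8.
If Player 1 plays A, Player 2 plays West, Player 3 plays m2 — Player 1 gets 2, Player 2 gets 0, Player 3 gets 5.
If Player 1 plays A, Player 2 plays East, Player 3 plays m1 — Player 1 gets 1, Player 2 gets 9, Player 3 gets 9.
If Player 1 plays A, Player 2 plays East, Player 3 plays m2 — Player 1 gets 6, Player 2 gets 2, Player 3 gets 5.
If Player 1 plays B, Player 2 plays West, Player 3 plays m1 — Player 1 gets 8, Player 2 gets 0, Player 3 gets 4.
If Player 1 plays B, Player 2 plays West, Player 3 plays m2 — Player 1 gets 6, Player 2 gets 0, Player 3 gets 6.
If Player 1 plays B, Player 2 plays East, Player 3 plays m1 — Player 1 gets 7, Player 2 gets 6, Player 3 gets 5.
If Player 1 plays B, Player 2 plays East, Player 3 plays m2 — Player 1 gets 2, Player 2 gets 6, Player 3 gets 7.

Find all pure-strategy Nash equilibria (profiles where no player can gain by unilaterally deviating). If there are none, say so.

Player 1 against (West, m1): payoffs 9, 8 → best response A.
Player 1 against (West, m2): payoffs 2, 6 → best response B.
Player 1 against (East, m1): payoffs 1, 7 → best response B.
Player 1 against (East, m2): payoffs 6, 2 → best response A.
Player 2 against (A, m1): payoffs 6, 9 → best response East.
Player 2 against (A, m2): payoffs 0, 2 → best response East.
Player 2 against (B, m1): payoffs 0, 6 → best response East.
Player 2 against (B, m2): payoffs 0, 6 → best response East.
Player 3 against (A, West): payoffs 8, 5 → best response m1.
Player 3 against (A, East): payoffs 9, 5 → best response m1.
Player 3 against (B, West): payoffs 4, 6 → best response m2.
Player 3 against (B, East): payoffs 5, 7 → best response m2.
No profile is a mutual best response for all players.

No pure-strategy Nash equilibrium.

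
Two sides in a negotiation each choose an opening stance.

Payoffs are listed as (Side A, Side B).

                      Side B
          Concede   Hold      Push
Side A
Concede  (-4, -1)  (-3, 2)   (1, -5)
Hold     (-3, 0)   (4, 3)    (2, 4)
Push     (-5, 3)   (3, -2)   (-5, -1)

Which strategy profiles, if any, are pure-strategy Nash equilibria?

Side A against Concede: payoffs -4, -3, -5 → best response Hold.
Side A against Hold: payoffs -3, 4, 3 → best response Hold.
Side A against Push: payoffs 1, 2, -5 → best response Hold.
Side B against Concede: payoffs -1, 2, -5 → best response Hold.
Side B against Hold: payoffs 0, 3, 4 → best response Push.
Side B against Push: payoffs 3, -2, -1 → best response Concede.
Mutual best responses: (Hold, Push).

(Hold, Push)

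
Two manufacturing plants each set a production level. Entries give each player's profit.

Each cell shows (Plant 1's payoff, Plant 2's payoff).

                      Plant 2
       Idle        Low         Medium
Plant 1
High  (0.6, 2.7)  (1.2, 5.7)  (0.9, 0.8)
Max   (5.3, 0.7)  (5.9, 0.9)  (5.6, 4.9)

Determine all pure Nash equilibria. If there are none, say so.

For each player, find the best response to each opponent profile; mutual best responses are the pure NE.
Plant 1 against Idle: payoffs 0.6, 5.3 → best response Max.
Plant 1 against Low: payoffs 1.2, 5.9 → best response Max.
Plant 1 against Medium: payoffs 0.9, 5.6 → best response Max.
Plant 2 against High: payoffs 2.7, 5.7, 0.8 → best response Low.
Plant 2 against Max: payoffs 0.7, 0.9, 4.9 → best response Medium.
Mutual best responses: (Max, Medium).

(Max, Medium)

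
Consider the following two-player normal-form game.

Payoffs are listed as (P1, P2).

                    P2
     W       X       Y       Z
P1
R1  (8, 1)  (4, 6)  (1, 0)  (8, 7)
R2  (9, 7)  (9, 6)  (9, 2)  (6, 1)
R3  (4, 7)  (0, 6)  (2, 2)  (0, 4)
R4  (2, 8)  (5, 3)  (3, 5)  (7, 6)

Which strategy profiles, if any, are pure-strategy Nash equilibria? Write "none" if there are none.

The pure Nash equilibria are (R1, Z), (R2, W).

(R1, W): P1 can switch to R2 (8 → 9). Not NE.
(R1, X): P1 can switch to R2 (4 → 9). Not NE.
(R1, Y): P1 can switch to R2 (1 → 9). Not NE.
(R1, Z): P1 gets 8, best alternative 7; P2 gets 7, best alternative 6. No profitable deviation — NE.
(R2, W): P1 gets 9, best alternative 8; P2 gets 7, best alternative 6. No profitable deviation — NE.
(R2, X): P2 can switch to W (6 → 7). Not NE.
(R2, Y): P2 can switch to W (2 → 7). Not NE.
(R2, Z): P1 can switch to R1 (6 → 8). Not NE.
(R3, W): P1 can switch to R1 (4 → 8). Not NE.
(R3, X): P1 can switch to R1 (0 → 4). Not NE.
(R3, Y): P1 can switch to R2 (2 → 9). Not NE.
(R3, Z): P1 can switch to R1 (0 → 8). Not NE.
(R4, W): P1 can switch to R1 (2 → 8). Not NE.
(R4, X): P1 can switch to R2 (5 → 9). Not NE.
(The remaining 2 profiles each have a profitable deviation by the same check.)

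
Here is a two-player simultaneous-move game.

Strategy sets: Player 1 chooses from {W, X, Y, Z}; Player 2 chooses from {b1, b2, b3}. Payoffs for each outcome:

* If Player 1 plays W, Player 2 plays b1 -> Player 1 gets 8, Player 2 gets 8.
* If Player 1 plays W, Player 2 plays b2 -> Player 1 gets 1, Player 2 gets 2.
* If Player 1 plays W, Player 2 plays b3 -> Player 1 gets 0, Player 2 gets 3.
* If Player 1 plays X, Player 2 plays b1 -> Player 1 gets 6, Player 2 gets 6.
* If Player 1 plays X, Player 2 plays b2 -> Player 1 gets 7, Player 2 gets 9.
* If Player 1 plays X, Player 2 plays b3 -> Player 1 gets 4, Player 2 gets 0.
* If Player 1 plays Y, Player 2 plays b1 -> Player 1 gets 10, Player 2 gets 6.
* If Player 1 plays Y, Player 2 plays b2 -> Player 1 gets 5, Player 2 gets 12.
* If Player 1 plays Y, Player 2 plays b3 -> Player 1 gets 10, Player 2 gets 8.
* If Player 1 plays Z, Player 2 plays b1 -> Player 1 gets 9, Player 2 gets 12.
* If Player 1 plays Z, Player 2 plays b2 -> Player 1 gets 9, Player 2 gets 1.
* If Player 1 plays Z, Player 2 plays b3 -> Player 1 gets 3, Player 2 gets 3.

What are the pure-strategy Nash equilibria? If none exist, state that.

There is no pure-strategy Nash equilibrium.

For each player, find the best response to each opponent profile; mutual best responses are the pure NE.
Player 1 against b1: payoffs 8, 6, 10, 9 → best response Y.
Player 1 against b2: payoffs 1, 7, 5, 9 → best response Z.
Player 1 against b3: payoffs 0, 4, 10, 3 → best response Y.
Player 2 against W: payoffs 8, 2, 3 → best response b1.
Player 2 against X: payoffs 6, 9, 0 → best response b2.
Player 2 against Y: payoffs 6, 12, 8 → best response b2.
Player 2 against Z: payoffs 12, 1, 3 → best response b1.
No profile is a mutual best response for all players.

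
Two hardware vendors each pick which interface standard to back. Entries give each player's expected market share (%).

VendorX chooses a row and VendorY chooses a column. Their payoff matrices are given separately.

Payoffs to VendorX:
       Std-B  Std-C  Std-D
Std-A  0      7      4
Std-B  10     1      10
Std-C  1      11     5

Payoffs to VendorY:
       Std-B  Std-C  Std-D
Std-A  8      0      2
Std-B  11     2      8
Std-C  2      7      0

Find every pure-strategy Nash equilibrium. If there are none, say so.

Pure-strategy Nash equilibria: (Std-B, Std-B) and (Std-C, Std-C)

VendorX against Std-B: payoffs 0, 10, 1 → best response Std-B.
VendorX against Std-C: payoffs 7, 1, 11 → best response Std-C.
VendorX against Std-D: payoffs 4, 10, 5 → best response Std-B.
VendorY against Std-A: payoffs 8, 0, 2 → best response Std-B.
VendorY against Std-B: payoffs 11, 2, 8 → best response Std-B.
VendorY against Std-C: payoffs 2, 7, 0 → best response Std-C.
Mutual best responses: (Std-B, Std-B); (Std-C, Std-C).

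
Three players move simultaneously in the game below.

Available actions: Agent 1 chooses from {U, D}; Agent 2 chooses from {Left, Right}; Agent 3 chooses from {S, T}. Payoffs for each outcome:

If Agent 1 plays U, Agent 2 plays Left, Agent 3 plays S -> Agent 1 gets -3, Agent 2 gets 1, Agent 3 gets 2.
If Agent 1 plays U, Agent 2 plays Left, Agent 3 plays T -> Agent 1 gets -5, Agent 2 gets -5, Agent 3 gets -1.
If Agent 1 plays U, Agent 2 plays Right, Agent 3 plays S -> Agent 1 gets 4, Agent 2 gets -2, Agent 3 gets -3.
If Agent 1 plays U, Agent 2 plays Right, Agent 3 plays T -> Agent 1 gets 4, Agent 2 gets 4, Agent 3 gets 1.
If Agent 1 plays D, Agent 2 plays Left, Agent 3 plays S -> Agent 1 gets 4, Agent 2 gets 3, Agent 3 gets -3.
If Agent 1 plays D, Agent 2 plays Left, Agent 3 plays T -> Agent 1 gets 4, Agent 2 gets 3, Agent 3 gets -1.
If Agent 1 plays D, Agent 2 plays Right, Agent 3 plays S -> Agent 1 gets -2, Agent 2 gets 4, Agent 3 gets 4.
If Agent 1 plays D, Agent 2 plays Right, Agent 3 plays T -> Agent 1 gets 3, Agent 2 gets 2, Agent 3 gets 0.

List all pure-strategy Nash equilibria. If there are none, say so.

(U, Right, T), (D, Left, T)

For each player, find the best response to each opponent profile; mutual best responses are the pure NE.
Agent 1 against (Left, S): payoffs -3, 4 → best response D.
Agent 1 against (Left, T): payoffs -5, 4 → best response D.
Agent 1 against (Right, S): payoffs 4, -2 → best response U.
Agent 1 against (Right, T): payoffs 4, 3 → best response U.
Agent 2 against (U, S): payoffs 1, -2 → best response Left.
Agent 2 against (U, T): payoffs -5, 4 → best response Right.
Agent 2 against (D, S): payoffs 3, 4 → best response Right.
Agent 2 against (D, T): payoffs 3, 2 → best response Left.
Agent 3 against (U, Left): payoffs 2, -1 → best response S.
Agent 3 against (U, Right): payoffs -3, 1 → best response T.
Agent 3 against (D, Left): payoffs -3, -1 → best response T.
Agent 3 against (D, Right): payoffs 4, 0 → best response S.
Mutual best responses: (U, Right, T); (D, Left, T).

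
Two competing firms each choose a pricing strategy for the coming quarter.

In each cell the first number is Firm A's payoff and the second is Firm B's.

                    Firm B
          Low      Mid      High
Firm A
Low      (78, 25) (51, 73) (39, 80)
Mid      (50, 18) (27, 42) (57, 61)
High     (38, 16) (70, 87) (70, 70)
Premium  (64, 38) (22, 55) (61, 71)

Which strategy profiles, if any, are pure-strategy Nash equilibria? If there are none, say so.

(High, Mid)

(Low, Low): Firm B can switch to Mid (25 → 73). Not NE.
(Low, Mid): Firm A can switch to High (51 → 70). Not NE.
(Low, High): Firm A can switch to Mid (39 → 57). Not NE.
(Mid, Low): Firm A can switch to Low (50 → 78). Not NE.
(Mid, Mid): Firm A can switch to Low (27 → 51). Not NE.
(Mid, High): Firm A can switch to High (57 → 70). Not NE.
(High, Low): Firm A can switch to Low (38 → 78). Not NE.
(High, Mid): Firm A gets 70, best alternative 51; Firm B gets 87, best alternative 70. No profitable deviation — NE.
(High, High): Firm B can switch to Mid (70 → 87). Not NE.
(The remaining 3 profiles each have a profitable deviation by the same check.)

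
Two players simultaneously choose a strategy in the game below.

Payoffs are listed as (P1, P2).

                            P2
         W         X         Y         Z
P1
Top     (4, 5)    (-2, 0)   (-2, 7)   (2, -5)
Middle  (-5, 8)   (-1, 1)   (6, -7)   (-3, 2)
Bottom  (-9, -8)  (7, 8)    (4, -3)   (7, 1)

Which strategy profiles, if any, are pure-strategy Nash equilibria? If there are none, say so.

P1 against W: payoffs 4, -5, -9 → best response Top.
P1 against X: payoffs -2, -1, 7 → best response Bottom.
P1 against Y: payoffs -2, 6, 4 → best response Middle.
P1 against Z: payoffs 2, -3, 7 → best response Bottom.
P2 against Top: payoffs 5, 0, 7, -5 → best response Y.
P2 against Middle: payoffs 8, 1, -7, 2 → best response W.
P2 against Bottom: payoffs -8, 8, -3, 1 → best response X.
Mutual best responses: (Bottom, X).

(Bottom, X)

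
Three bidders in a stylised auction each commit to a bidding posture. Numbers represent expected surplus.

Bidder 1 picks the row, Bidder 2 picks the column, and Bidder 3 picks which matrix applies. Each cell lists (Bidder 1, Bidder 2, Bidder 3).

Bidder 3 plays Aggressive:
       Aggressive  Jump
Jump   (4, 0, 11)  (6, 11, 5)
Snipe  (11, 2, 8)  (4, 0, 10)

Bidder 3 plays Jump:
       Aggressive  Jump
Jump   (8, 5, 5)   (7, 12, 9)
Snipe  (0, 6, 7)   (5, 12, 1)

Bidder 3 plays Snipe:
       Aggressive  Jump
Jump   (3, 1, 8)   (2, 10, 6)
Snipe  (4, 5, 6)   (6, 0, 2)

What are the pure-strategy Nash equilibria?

The pure Nash equilibria are (Jump, Jump, Jump); (Snipe, Aggressive, Aggressive).

Bidder 1 against (Aggressive, Aggressive): payoffs 4, 11 → best response Snipe.
Bidder 1 against (Aggressive, Jump): payoffs 8, 0 → best response Jump.
Bidder 1 against (Aggressive, Snipe): payoffs 3, 4 → best response Snipe.
Bidder 1 against (Jump, Aggressive): payoffs 6, 4 → best response Jump.
Bidder 1 against (Jump, Jump): payoffs 7, 5 → best response Jump.
Bidder 1 against (Jump, Snipe): payoffs 2, 6 → best response Snipe.
Bidder 2 against (Jump, Aggressive): payoffs 0, 11 → best response Jump.
Bidder 2 against (Jump, Jump): payoffs 5, 12 → best response Jump.
Bidder 2 against (Jump, Snipe): payoffs 1, 10 → best response Jump.
Bidder 2 against (Snipe, Aggressive): payoffs 2, 0 → best response Aggressive.
Bidder 2 against (Snipe, Jump): payoffs 6, 12 → best response Jump.
Bidder 2 against (Snipe, Snipe): payoffs 5, 0 → best response Aggressive.
Bidder 3 against (Jump, Aggressive): payoffs 11, 5, 8 → best response Aggressive.
Bidder 3 against (Jump, Jump): payoffs 5, 9, 6 → best response Jump.
Bidder 3 against (Snipe, Aggressive): payoffs 8, 7, 6 → best response Aggressive.
Bidder 3 against (Snipe, Jump): payoffs 10, 1, 2 → best response Aggressive.
Mutual best responses: (Jump, Jump, Jump); (Snipe, Aggressive, Aggressive).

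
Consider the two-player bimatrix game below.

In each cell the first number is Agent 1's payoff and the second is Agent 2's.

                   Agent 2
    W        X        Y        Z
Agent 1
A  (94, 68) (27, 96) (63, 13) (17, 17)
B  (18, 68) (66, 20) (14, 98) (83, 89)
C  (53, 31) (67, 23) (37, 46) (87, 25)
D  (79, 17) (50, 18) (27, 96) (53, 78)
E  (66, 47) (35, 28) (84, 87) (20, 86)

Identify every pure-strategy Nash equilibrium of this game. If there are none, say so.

Agent 1 against W: payoffs 94, 18, 53, 79, 66 → best response A.
Agent 1 against X: payoffs 27, 66, 67, 50, 35 → best response C.
Agent 1 against Y: payoffs 63, 14, 37, 27, 84 → best response E.
Agent 1 against Z: payoffs 17, 83, 87, 53, 20 → best response C.
Agent 2 against A: payoffs 68, 96, 13, 17 → best response X.
Agent 2 against B: payoffs 68, 20, 98, 89 → best response Y.
Agent 2 against C: payoffs 31, 23, 46, 25 → best response Y.
Agent 2 against D: payoffs 17, 18, 96, 78 → best response Y.
Agent 2 against E: payoffs 47, 28, 87, 86 → best response Y.
Mutual best responses: (E, Y).

(E, Y)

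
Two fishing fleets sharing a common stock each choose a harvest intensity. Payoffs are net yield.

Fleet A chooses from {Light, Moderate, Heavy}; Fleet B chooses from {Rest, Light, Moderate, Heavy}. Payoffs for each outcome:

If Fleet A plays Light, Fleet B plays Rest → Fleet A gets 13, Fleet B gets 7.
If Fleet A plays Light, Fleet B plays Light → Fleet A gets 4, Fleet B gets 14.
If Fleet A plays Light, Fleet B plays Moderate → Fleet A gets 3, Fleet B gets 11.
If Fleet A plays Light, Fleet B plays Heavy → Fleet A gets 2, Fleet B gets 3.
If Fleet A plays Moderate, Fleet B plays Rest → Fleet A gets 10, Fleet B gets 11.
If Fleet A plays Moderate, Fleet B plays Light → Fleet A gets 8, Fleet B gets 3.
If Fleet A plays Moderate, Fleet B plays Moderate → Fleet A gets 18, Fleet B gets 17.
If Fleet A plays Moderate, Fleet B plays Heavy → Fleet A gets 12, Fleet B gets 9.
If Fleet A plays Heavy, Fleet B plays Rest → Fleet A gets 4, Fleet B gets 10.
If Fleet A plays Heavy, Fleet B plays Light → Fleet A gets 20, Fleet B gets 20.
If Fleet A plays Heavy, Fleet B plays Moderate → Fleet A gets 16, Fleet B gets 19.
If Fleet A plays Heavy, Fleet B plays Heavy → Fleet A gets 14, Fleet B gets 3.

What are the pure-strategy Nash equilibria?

Check each profile: it is a Nash equilibrium iff no player can strictly gain by switching unilaterally.
(Light, Rest): Fleet B can switch to Light (7 → 14). Not NE.
(Light, Light): Fleet A can switch to Moderate (4 → 8). Not NE.
(Light, Moderate): Fleet A can switch to Moderate (3 → 18). Not NE.
(Light, Heavy): Fleet A can switch to Moderate (2 → 12). Not NE.
(Moderate, Rest): Fleet A can switch to Light (10 → 13). Not NE.
(Moderate, Light): Fleet A can switch to Heavy (8 → 20). Not NE.
(Moderate, Moderate): Fleet A gets 18, best alternative 16; Fleet B gets 17, best alternative 11. No profitable deviation — NE.
(Heavy, Light): Fleet A gets 20, best alternative 8; Fleet B gets 20, best alternative 19. No profitable deviation — NE.
(The remaining 4 profiles each have a profitable deviation by the same check.)

The pure Nash equilibria are (Moderate, Moderate); (Heavy, Light).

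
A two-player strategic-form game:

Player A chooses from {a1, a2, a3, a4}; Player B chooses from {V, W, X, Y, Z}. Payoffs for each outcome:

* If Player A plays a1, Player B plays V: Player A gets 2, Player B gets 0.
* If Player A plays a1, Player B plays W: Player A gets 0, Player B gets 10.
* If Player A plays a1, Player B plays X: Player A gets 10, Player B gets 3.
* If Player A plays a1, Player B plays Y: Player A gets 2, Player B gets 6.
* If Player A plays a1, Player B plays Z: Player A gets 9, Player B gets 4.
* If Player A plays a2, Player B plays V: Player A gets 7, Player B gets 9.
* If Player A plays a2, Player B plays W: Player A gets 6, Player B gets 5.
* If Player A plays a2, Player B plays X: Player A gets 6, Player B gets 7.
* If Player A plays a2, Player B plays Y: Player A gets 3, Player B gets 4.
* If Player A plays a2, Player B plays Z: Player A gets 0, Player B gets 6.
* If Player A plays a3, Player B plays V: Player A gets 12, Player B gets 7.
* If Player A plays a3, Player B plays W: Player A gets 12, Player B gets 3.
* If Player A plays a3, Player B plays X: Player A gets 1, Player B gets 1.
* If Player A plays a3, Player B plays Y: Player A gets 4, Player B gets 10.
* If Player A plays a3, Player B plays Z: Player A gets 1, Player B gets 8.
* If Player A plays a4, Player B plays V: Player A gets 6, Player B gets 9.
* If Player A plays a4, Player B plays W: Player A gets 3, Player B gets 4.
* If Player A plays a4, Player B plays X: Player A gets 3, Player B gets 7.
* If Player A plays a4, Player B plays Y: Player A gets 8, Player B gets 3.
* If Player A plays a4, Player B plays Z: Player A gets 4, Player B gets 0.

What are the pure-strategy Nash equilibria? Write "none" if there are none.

Mark each player's best response to every combination of opponents' strategies; a profile where every player is best-responding is a pure Nash equilibrium.
Player A against V: payoffs 2, 7, 12, 6 → best response a3.
Player A against W: payoffs 0, 6, 12, 3 → best response a3.
Player A against X: payoffs 10, 6, 1, 3 → best response a1.
Player A against Y: payoffs 2, 3, 4, 8 → best response a4.
Player A against Z: payoffs 9, 0, 1, 4 → best response a1.
Player B against a1: payoffs 0, 10, 3, 6, 4 → best response W.
Player B against a2: payoffs 9, 5, 7, 4, 6 → best response V.
Player B against a3: payoffs 7, 3, 1, 10, 8 → best response Y.
Player B against a4: payoffs 9, 4, 7, 3, 0 → best response V.
No profile is a mutual best response for all players.

This game has no pure Nash equilibrium.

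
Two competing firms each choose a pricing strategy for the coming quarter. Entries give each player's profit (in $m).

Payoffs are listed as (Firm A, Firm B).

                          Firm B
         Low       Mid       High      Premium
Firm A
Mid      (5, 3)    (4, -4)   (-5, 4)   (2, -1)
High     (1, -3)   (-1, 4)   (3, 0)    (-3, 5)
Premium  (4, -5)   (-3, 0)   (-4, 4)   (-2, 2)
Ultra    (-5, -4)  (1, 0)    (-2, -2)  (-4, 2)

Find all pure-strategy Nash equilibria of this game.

No pure-strategy Nash equilibrium.

Check each profile: it is a Nash equilibrium iff no player can strictly gain by switching unilaterally.
(Mid, Low): Firm B can switch to High (3 → 4). Not NE.
(Mid, Mid): Firm B can switch to Low (-4 → 3). Not NE.
(Mid, High): Firm A can switch to High (-5 → 3). Not NE.
(Mid, Premium): Firm B can switch to Low (-1 → 3). Not NE.
(High, Low): Firm A can switch to Mid (1 → 5). Not NE.
(High, Mid): Firm A can switch to Mid (-1 → 4). Not NE.
(High, High): Firm B can switch to Mid (0 → 4). Not NE.
(High, Premium): Firm A can switch to Mid (-3 → 2). Not NE.
(The remaining 8 profiles each have a profitable deviation by the same check.)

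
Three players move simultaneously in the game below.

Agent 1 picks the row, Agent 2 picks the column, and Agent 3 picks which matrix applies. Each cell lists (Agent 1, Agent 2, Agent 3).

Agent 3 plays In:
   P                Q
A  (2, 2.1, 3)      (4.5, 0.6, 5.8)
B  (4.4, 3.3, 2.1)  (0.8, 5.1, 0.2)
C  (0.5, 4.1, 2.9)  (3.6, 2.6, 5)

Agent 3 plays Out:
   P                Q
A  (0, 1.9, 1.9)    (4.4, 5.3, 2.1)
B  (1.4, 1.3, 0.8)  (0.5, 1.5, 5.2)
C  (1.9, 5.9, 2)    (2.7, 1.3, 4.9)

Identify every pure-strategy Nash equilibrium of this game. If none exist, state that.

Check each profile: it is a Nash equilibrium iff no player can strictly gain by switching unilaterally.
(A, P, In): Agent 1 can switch to B (2 → 4.4). Not NE.
(A, P, Out): Agent 1 can switch to B (0 → 1.4). Not NE.
(A, Q, In): Agent 2 can switch to P (0.6 → 2.1). Not NE.
(A, Q, Out): Agent 3 can switch to In (2.1 → 5.8). Not NE.
(B, P, In): Agent 2 can switch to Q (3.3 → 5.1). Not NE.
(B, P, Out): Agent 1 can switch to C (1.4 → 1.9). Not NE.
(B, Q, In): Agent 1 can switch to A (0.8 → 4.5). Not NE.
(B, Q, Out): Agent 1 can switch to A (0.5 → 4.4). Not NE.
(C, P, In): Agent 1 can switch to A (0.5 → 2). Not NE.
(C, P, Out): Agent 3 can switch to In (2 → 2.9). Not NE.
(The remaining 2 profiles each have a profitable deviation by the same check.)

There is no pure-strategy Nash equilibrium.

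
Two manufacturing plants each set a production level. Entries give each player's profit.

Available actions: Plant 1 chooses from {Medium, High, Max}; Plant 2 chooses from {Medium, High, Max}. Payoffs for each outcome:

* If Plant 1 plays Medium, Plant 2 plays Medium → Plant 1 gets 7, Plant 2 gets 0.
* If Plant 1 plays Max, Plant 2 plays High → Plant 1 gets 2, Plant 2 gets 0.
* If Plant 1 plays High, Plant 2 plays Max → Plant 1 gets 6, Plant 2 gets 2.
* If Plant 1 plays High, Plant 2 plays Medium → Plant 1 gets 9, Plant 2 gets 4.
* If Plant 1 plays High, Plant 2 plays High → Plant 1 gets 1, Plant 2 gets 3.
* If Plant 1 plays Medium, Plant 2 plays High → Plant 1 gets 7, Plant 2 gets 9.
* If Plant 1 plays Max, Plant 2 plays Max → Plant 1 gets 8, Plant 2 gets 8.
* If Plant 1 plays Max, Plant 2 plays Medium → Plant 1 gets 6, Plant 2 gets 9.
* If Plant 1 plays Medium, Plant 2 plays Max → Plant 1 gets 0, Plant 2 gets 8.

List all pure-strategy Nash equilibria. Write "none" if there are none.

Plant 1 against Medium: payoffs 7, 9, 6 → best response High.
Plant 1 against High: payoffs 7, 1, 2 → best response Medium.
Plant 1 against Max: payoffs 0, 6, 8 → best response Max.
Plant 2 against Medium: payoffs 0, 9, 8 → best response High.
Plant 2 against High: payoffs 4, 3, 2 → best response Medium.
Plant 2 against Max: payoffs 9, 0, 8 → best response Medium.
Mutual best responses: (Medium, High); (High, Medium).

Pure-strategy Nash equilibria: (Medium, High), (High, Medium)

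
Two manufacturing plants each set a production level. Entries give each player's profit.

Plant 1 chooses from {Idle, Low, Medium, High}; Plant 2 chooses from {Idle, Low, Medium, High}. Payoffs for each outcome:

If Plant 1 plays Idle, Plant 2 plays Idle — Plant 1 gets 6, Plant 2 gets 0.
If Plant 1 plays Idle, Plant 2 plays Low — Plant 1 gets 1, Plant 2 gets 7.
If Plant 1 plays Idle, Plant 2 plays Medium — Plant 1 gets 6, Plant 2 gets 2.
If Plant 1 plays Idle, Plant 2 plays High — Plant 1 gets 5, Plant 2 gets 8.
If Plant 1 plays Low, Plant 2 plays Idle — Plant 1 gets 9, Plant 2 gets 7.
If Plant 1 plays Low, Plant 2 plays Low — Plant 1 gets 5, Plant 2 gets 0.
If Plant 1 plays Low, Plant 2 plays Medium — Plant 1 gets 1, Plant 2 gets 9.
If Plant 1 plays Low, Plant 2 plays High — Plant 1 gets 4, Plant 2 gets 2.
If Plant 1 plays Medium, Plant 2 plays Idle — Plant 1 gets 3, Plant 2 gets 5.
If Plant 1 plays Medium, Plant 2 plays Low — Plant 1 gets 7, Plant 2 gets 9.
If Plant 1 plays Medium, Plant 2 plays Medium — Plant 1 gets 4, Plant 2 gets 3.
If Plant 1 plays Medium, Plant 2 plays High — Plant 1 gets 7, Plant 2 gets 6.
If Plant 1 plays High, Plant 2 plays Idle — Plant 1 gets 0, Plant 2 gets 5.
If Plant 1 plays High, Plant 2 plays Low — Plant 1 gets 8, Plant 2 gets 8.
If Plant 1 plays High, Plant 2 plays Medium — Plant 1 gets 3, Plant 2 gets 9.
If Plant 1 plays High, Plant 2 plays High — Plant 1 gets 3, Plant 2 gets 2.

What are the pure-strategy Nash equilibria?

This game has no pure Nash equilibrium.

Plant 1 against Idle: payoffs 6, 9, 3, 0 → best response Low.
Plant 1 against Low: payoffs 1, 5, 7, 8 → best response High.
Plant 1 against Medium: payoffs 6, 1, 4, 3 → best response Idle.
Plant 1 against High: payoffs 5, 4, 7, 3 → best response Medium.
Plant 2 against Idle: payoffs 0, 7, 2, 8 → best response High.
Plant 2 against Low: payoffs 7, 0, 9, 2 → best response Medium.
Plant 2 against Medium: payoffs 5, 9, 3, 6 → best response Low.
Plant 2 against High: payoffs 5, 8, 9, 2 → best response Medium.
No profile is a mutual best response for all players.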